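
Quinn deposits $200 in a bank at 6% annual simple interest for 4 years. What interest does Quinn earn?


Use the formula I = P x R x T / 100
P x R x T = 200 x 6 x 4 = 4800
I = 4800 / 100 = $48

$48


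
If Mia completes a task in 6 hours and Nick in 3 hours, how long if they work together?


Mia's rate: 1/6 of the job per hour
Nick's rate: 1/3 of the job per hour
Combined rate: 1/6 + 1/3 = 1/2 per hour
Time = 1 / (1/2) = 2 hours

2 hours


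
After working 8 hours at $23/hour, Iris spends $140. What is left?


Calculate earnings:
8 x $23 = $184
Subtract spending:
$184 - $140 = $44

$44


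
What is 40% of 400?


Convert percentage to decimal:
40% = 0.4
Multiply:
400 x 0.4 = 160

160


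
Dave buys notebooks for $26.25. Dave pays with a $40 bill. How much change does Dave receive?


Start with the amount paid:
$40
Subtract the price:
$40 - $26.25 = $13.75

$13.75


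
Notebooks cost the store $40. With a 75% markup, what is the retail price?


Calculate the markup amount:
75% of $40 = $30
Add to cost:
$40 + $30 = $70

$70


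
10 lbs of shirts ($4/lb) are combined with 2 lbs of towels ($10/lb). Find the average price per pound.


Cost of shirts:
10 x $4 = $40
Cost of towels:
2 x $10 = $20
Total cost: $40 + $20 = $60
Total weight: 12 lbs
Average: $60 / 12 = $5/lb

$5/lb


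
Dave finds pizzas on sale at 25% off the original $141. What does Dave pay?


Calculate the discount amount:
25% of $141 = $35.25
Subtract from original:
$141 - $35.25 = $105.75

$105.75


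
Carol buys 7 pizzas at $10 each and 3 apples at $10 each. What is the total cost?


Cost of pizzas:
7 x $10 = $70
Cost of apples:
3 x $10 = $30
Add both:
$70 + $30 = $100

$100


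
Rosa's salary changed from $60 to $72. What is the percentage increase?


Find the absolute change:
|72 - 60| = 12
Divide by original and multiply by 100:
12 / 60 x 100 = 20%

20%


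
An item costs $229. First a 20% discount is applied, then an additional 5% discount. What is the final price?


First discount:
20% of $229 = $45.80
Price after first discount:
$229 - $45.80 = $183.20
Second discount:
5% of $183.20 = $9.16
Final price:
$183.20 - $9.16 = $174.04

$174.04


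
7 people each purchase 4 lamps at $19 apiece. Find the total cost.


Cost per person:
4 x $19 = $76
Group total:
7 x $76 = $532

$532


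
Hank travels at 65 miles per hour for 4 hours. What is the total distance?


Use the formula: distance = speed x time
Speed = 65 mph, Time = 4 hours
65 x 4 = 260 miles

260 miles


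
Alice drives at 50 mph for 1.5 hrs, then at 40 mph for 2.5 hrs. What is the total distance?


Leg 1 distance:
50 x 1.5 = 75 miles
Leg 2 distance:
40 x 2.5 = 100 miles
Total distance:
75 + 100 = 175 miles

175 miles


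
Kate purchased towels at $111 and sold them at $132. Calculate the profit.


Selling price = $132
Cost price = $111
Profit = selling price - cost price:
Profit = $132 - $111 = $21

$21


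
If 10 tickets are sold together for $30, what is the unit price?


Total cost: $30
Number of items: 10
Unit price: $30 / 10 = $3

$3


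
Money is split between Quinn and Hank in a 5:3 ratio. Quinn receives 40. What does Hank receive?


Find the multiplier:
40 / 5 = 8
Apply to Hank's share:
3 x 8 = 24

24


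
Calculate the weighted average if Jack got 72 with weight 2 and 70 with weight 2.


Weighted sum:
2 x 72 + 2 x 70 = 284
Total weight:
2 + 2 = 4
Weighted average:
284 / 4 = 71

71


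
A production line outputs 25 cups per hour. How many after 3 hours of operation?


Production rate: 25 cups per hour
Time: 3 hours
Total: 25 x 3 = 75 cups

75 cups


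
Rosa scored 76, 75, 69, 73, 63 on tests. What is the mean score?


Add the scores:
76 + 75 + 69 + 73 + 63 = 356
Divide by the number of tests:
356 / 5 = 71.2

71.2


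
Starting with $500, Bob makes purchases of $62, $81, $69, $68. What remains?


Add up expenses:
$62 + $81 + $69 + $68 = $280
Subtract from budget:
$500 - $280 = $220

$220


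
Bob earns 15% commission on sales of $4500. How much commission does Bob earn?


Convert rate to decimal:
15% = 0.15
Multiply by sales:
$4500 x 0.15 = $675

$675


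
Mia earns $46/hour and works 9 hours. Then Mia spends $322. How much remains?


Calculate earnings:
9 x $46 = $414
Subtract spending:
$414 - $322 = $92

$92


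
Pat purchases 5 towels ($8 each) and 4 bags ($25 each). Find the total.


Cost of towels:
5 x $8 = $40
Cost of bags:
4 x $25 = $100
Add both:
$40 + $100 = $140

$140


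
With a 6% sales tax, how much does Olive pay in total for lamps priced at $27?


Calculate the tax:
6% of $27 = $1.62
Add tax to price:
$27 + $1.62 = $28.62

$28.62


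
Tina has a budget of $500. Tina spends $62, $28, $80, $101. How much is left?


Add up expenses:
$62 + $28 + $80 + $101 = $271
Subtract from budget:
$500 - $271 = $229

$229


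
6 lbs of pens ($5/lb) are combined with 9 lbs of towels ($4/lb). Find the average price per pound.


Cost of pens:
6 x $5 = $30
Cost of towels:
9 x $4 = $36
Total cost: $30 + $36 = $66
Total weight: 15 lbs
Average: $66 / 15 = $4.40/lb

$4.40/lb


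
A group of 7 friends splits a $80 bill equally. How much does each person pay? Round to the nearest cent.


Total bill: $80
Number of people: 7
Each pays: $80 / 7 = $11.4285... ≈ $11.43

$11.43


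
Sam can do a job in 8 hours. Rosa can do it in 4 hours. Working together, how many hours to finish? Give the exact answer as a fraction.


Sam's rate: 1/8 of the job per hour
Rosa's rate: 1/4 of the job per hour
Combined rate: 1/8 + 1/4 = 3/8 per hour
Time = 1 / (3/8) = 8/3 hours (≈ 2.67 hours)

8/3 hours


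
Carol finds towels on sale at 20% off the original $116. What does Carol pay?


Calculate the discount amount:
20% of $116 = $23.20
Subtract from original:
$116 - $23.20 = $92.80

$92.80


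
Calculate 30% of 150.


Convert percentage to decimal:
30% = 0.3
Multiply:
150 x 0.3 = 45

45


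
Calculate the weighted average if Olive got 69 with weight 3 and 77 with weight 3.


Weighted sum:
3 x 69 + 3 x 77 = 438
Total weight:
3 + 3 = 6
Weighted average:
438 / 6 = 73

73


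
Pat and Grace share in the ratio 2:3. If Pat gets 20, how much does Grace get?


Find the multiplier:
20 / 2 = 10
Apply to Grace's share:
3 x 10 = 30

30


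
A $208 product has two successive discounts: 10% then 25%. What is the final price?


First discount:
10% of $208 = $20.80
Price after first discount:
$208 - $20.80 = $187.20
Second discount:
25% of $187.20 = $46.80
Final price:
$187.20 - $46.80 = $140.40

$140.40


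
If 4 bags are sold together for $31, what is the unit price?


Total cost: $31
Number of items: 4
Unit price: $31 / 4 = $7.75

$7.75


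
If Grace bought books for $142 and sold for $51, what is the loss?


Selling price = $51
Cost price = $142
Loss = cost price - selling price:
Loss = $142 - $51 = $91

$91


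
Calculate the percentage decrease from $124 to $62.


Find the absolute change:
|62 - 124| = 62
Divide by original and multiply by 100:
62 / 124 x 100 = 50%

50%


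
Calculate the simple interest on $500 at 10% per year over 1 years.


Use the formula I = P x R x T / 100
P x R x T = 500 x 10 x 1 = 5000
I = 5000 / 100 = $50

$50


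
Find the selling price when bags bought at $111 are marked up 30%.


Calculate the markup amount:
30% of $111 = $33.30
Add to cost:
$111 + $33.30 = $144.30

$144.30


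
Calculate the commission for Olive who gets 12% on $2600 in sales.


Convert rate to decimal:
12% = 0.12
Multiply by sales:
$2600 x 0.12 = $312

$312


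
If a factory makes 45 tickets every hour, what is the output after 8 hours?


Production rate: 45 tickets per hour
Time: 8 hours
Total: 45 x 8 = 360 tickets

360 tickets


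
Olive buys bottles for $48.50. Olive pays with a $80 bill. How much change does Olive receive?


Start with the amount paid:
$80
Subtract the price:
$80 - $48.50 = $31.50

$31.50


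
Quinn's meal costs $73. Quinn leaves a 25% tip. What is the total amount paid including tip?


Calculate the tip:
25% of $73 = $18.25
Add tip to meal cost:
$73 + $18.25 = $91.25

$91.25


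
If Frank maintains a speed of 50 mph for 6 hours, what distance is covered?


Use the formula: distance = speed x time
Speed = 50 mph, Time = 6 hours
50 x 6 = 300 miles

300 miles


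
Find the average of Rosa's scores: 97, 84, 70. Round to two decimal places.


Add the scores:
97 + 84 + 70 = 251
Divide by the number of tests:
251 / 3 = 83.6666... ≈ 83.67

83.67


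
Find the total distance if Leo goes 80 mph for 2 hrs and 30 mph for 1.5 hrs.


Leg 1 distance:
80 x 2 = 160 miles
Leg 2 distance:
30 x 1.5 = 45 miles
Total distance:
160 + 45 = 205 miles

205 miles


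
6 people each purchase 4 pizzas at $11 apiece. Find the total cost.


Cost per person:
4 x $11 = $44
Group total:
6 x $44 = $264

$264


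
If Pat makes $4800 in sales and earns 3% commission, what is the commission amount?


Convert rate to decimal:
3% = 0.03
Multiply by sales:
$4800 x 0.03 = $144

$144


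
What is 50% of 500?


Convert percentage to decimal:
50% = 0.5
Multiply:
500 x 0.5 = 250

250


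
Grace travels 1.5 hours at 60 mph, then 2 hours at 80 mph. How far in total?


Leg 1 distance:
60 x 1.5 = 90 miles
Leg 2 distance:
80 x 2 = 160 miles
Total distance:
90 + 160 = 250 miles

250 miles


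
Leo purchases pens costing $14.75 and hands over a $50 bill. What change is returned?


Start with the amount paid:
$50
Subtract the price:
$50 - $14.75 = $35.25

$35.25


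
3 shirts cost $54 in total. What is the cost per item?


Total cost: $54
Number of items: 3
Unit price: $54 / 3 = $18

$18


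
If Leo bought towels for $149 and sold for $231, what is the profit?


Selling price = $231
Cost price = $149
Profit = selling price - cost price:
Profit = $231 - $149 = $82

$82


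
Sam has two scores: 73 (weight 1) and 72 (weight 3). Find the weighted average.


Weighted sum:
1 x 73 + 3 x 72 = 289
Total weight:
1 + 3 = 4
Weighted average:
289 / 4 = 72.25

72.25


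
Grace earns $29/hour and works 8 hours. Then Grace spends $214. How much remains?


Calculate earnings:
8 x $29 = $232
Subtract spending:
$232 - $214 = $18

$18


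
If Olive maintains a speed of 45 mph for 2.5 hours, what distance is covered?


Use the formula: distance = speed x time
Speed = 45 mph, Time = 2.5 hours
45 x 2.5 = 112.5 miles

112.5 miles


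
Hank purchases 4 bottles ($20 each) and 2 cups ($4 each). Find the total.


Cost of bottles:
4 x $20 = $80
Cost of cups:
2 x $4 = $8
Add both:
$80 + $8 = $88

$88


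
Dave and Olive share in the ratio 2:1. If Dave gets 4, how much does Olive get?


Find the multiplier:
4 / 2 = 2
Apply to Olive's share:
1 x 2 = 2

2


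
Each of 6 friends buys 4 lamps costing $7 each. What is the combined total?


Cost per person:
4 x $7 = $28
Group total:
6 x $28 = $168

$168


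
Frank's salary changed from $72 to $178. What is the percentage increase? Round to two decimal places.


Find the absolute change:
|178 - 72| = 106
Divide by original and multiply by 100:
106 / 72 x 100 = 147.2222...% ≈ 147.22%

147.22%


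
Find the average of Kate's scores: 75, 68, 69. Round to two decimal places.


Add the scores:
75 + 68 + 69 = 212
Divide by the number of tests:
212 / 3 = 70.6666... ≈ 70.67

70.67


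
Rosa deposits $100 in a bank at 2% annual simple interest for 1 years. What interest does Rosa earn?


Use the formula I = P x R x T / 100
P x R x T = 100 x 2 x 1 = 200
I = 200 / 100 = $2

$2


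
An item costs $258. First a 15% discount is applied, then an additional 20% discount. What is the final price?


First discount:
15% of $258 = $38.70
Price after first discount:
$258 - $38.70 = $219.30
Second discount:
20% of $219.30 = $43.86
Final price:
$219.30 - $43.86 = $175.44

$175.44


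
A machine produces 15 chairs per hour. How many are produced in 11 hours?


Production rate: 15 chairs per hour
Time: 11 hours
Total: 15 x 11 = 165 chairs

165 chairs


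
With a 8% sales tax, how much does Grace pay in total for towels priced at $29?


Calculate the tax:
8% of $29 = $2.32
Add tax to price:
$29 + $2.32 = $31.32

$31.32


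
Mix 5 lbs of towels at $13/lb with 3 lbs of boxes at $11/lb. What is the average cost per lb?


Cost of towels:
5 x $13 = $65
Cost of boxes:
3 x $11 = $33
Total cost: $65 + $33 = $98
Total weight: 8 lbs
Average: $98 / 8 = $12.25/lb

$12.25/lb


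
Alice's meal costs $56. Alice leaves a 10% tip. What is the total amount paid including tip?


Calculate the tip:
10% of $56 = $5.60
Add tip to meal cost:
$56 + $5.60 = $61.60

$61.60


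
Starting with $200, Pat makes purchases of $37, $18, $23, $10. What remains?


Add up expenses:
$37 + $18 + $23 + $10 = $88
Subtract from budget:
$200 - $88 = $112

$112


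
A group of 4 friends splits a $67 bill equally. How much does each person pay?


Total bill: $67
Number of people: 4
Each pays: $67 / 4 = $16.75

$16.75


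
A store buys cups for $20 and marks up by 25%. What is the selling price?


Calculate the markup amount:
25% of $20 = $5
Add to cost:
$20 + $5 = $25

$25


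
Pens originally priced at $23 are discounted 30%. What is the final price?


Calculate the discount amount:
30% of $23 = $6.90
Subtract from original:
$23 - $6.90 = $16.10

$16.10


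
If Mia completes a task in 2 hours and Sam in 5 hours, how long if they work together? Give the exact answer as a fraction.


Mia's rate: 1/2 of the job per hour
Sam's rate: 1/5 of the job per hour
Combined rate: 1/2 + 1/5 = 7/10 per hour
Time = 1 / (7/10) = 10/7 hours (≈ 1.43 hours)

10/7 hours


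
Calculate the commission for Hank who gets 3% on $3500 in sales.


Convert rate to decimal:
3% = 0.03
Multiply by sales:
$3500 x 0.03 = $105

$105


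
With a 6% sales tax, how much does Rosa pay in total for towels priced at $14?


Calculate the tax:
6% of $14 = $0.84
Add tax to price:
$14 + $0.84 = $14.84

$14.84


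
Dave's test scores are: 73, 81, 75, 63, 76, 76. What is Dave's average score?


Add the scores:
73 + 81 + 75 + 63 + 76 + 76 = 444
Divide by the number of tests:
444 / 6 = 74

74


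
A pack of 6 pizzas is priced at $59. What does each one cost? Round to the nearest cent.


Total cost: $59
Number of items: 6
Unit price: $59 / 6 = $9.8333... ≈ $9.83

$9.83


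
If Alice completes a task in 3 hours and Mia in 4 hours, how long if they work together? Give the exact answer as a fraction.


Alice's rate: 1/3 of the job per hour
Mia's rate: 1/4 of the job per hour
Combined rate: 1/3 + 1/4 = 7/12 per hour
Time = 1 / (7/12) = 12/7 hours (≈ 1.71 hours)

12/7 hours


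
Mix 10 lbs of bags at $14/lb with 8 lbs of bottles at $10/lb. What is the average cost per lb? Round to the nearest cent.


Cost of bags:
10 x $14 = $140
Cost of bottles:
8 x $10 = $80
Total cost: $140 + $80 = $220
Total weight: 18 lbs
Average: $220 / 18 = $12.2222... ≈ $12.22/lb

$12.22/lb


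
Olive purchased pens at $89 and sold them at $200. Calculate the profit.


Selling price = $200
Cost price = $89
Profit = selling price - cost price:
Profit = $200 - $89 = $111

$111


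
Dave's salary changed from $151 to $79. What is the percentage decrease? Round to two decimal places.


Find the absolute change:
|79 - 151| = 72
Divide by original and multiply by 100:
72 / 151 x 100 = 47.6821...% ≈ 47.68%

47.68%


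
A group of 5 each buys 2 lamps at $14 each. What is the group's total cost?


Cost per person:
2 x $14 = $28
Group total:
5 x $28 = $140

$140


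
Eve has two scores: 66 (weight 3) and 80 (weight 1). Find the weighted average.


Weighted sum:
3 x 66 + 1 x 80 = 278
Total weight:
3 + 1 = 4
Weighted average:
278 / 4 = 69.5

69.5


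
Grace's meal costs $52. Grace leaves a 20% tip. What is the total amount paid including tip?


Calculate the tip:
20% of $52 = $10.40
Add tip to meal cost:
$52 + $10.40 = $62.40

$62.40


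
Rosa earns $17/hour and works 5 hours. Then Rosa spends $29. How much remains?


Calculate earnings:
5 x $17 = $85
Subtract spending:
$85 - $29 = $56

$56


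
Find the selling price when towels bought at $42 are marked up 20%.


Calculate the markup amount:
20% of $42 = $8.40
Add to cost:
$42 + $8.40 = $50.40

$50.40


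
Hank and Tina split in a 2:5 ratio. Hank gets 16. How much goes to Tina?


Find the multiplier:
16 / 2 = 8
Apply to Tina's share:
5 x 8 = 40

40


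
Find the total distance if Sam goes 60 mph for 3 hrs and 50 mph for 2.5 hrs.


Leg 1 distance:
60 x 3 = 180 miles
Leg 2 distance:
50 x 2.5 = 125 miles
Total distance:
180 + 125 = 305 miles

305 miles


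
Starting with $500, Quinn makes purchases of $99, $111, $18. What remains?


Add up expenses:
$99 + $111 + $18 = $228
Subtract from budget:
$500 - $228 = $272

$272


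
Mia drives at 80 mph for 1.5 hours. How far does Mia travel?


Use the formula: distance = speed x time
Speed = 80 mph, Time = 1.5 hours
80 x 1.5 = 120 miles

120 miles


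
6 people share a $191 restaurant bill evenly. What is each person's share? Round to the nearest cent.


Total bill: $191
Number of people: 6
Each pays: $191 / 6 = $31.8333... ≈ $31.83

$31.83


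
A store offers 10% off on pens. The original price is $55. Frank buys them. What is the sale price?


Calculate the discount amount:
10% of $55 = $5.50
Subtract from original:
$55 - $5.50 = $49.50

$49.50


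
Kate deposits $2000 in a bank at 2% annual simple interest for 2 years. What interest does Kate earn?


Use the formula I = P x R x T / 100
P x R x T = 2000 x 2 x 2 = 8000
I = 8000 / 100 = $80

$80


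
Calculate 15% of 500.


Convert percentage to decimal:
15% = 0.15
Multiply:
500 x 0.15 = 75

75


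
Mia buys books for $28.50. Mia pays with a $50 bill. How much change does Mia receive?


Start with the amount paid:
$50
Subtract the price:
$50 - $28.50 = $21.50

$21.50


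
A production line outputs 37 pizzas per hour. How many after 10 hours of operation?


Production rate: 37 pizzas per hour
Time: 10 hours
Total: 37 x 10 = 370 pizzas

370 pizzas


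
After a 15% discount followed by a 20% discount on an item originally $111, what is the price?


First discount:
15% of $111 = $16.65
Price after first discount:
$111 - $16.65 = $94.35
Second discount:
20% of $94.35 = $18.87
Final price:
$94.35 - $18.87 = $75.48

$75.48


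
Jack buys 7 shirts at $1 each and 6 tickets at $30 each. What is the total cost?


Cost of shirts:
7 x $1 = $7
Cost of tickets:
6 x $30 = $180
Add both:
$7 + $180 = $187

$187


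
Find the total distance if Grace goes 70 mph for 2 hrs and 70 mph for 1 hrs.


Leg 1 distance:
70 x 2 = 140 miles
Leg 2 distance:
70 x 1 = 70 miles
Total distance:
140 + 70 = 210 miles

210 miles


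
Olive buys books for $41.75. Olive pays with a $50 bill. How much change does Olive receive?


Start with the amount paid:
$50
Subtract the price:
$50 - $41.75 = $8.25

$8.25


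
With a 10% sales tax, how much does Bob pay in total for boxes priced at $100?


Calculate the tax:
10% of $100 = $10
Add tax to price:
$100 + $10 = $110

$110


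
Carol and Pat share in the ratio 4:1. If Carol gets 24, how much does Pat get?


Find the multiplier:
24 / 4 = 6
Apply to Pat's share:
1 x 6 = 6

6


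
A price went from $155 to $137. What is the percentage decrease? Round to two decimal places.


Find the absolute change:
|137 - 155| = 18
Divide by original and multiply by 100:
18 / 155 x 100 = 11.6129...% ≈ 11.61%

11.61%


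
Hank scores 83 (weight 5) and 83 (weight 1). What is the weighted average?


Weighted sum:
5 x 83 + 1 x 83 = 498
Total weight:
5 + 1 = 6
Weighted average:
498 / 6 = 83

83


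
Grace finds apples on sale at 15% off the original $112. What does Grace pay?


Calculate the discount amount:
15% of $112 = $16.80
Subtract from original:
$112 - $16.80 = $95.20

$95.20


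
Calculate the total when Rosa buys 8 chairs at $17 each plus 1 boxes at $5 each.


Cost of chairs:
8 x $17 = $136
Cost of boxes:
1 x $5 = $5
Add both:
$136 + $5 = $141

$141


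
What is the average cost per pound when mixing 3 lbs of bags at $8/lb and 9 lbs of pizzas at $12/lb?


Cost of bags:
3 x $8 = $24
Cost of pizzas:
9 x $12 = $108
Total cost: $24 + $108 = $132
Total weight: 12 lbs
Average: $132 / 12 = $11/lb

$11/lb


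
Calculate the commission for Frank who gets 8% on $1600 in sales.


Convert rate to decimal:
8% = 0.08
Multiply by sales:
$1600 x 0.08 = $128

$128


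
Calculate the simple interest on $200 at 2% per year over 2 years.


Use the formula I = P x R x T / 100
P x R x T = 200 x 2 x 2 = 800
I = 800 / 100 = $8

$8


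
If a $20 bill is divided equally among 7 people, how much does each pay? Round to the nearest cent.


Total bill: $20
Number of people: 7
Each pays: $20 / 7 = $2.8571... ≈ $2.86

$2.86


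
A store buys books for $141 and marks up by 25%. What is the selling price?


Calculate the markup amount:
25% of $141 = $35.25
Add to cost:
$141 + $35.25 = $176.25

$176.25


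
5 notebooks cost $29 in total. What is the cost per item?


Total cost: $29
Number of items: 5
Unit price: $29 / 5 = $5.80

$5.80


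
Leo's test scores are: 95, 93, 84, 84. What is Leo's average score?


Add the scores:
95 + 93 + 84 + 84 = 356
Divide by the number of tests:
356 / 4 = 89

89


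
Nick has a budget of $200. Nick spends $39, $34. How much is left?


Add up expenses:
$39 + $34 = $73
Subtract from budget:
$200 - $73 = $127

$127


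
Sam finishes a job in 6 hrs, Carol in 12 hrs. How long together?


Sam's rate: 1/6 of the job per hour
Carol's rate: 1/12 of the job per hour
Combined rate: 1/6 + 1/12 = 1/4 per hour
Time = 1 / (1/4) = 4 hours

4 hours


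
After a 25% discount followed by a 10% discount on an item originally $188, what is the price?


First discount:
25% of $188 = $47
Price after first discount:
$188 - $47 = $141
Second discount:
10% of $141 = $14.10
Final price:
$141 - $14.10 = $126.90

$126.90


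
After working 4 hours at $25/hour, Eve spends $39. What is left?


Calculate earnings:
4 x $25 = $100
Subtract spending:
$100 - $39 = $61

$61


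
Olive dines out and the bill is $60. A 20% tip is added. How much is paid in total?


Calculate the tip:
20% of $60 = $12
Add tip to meal cost:
$60 + $12 = $72

$72


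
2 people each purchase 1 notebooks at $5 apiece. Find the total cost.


Cost per person:
1 x $5 = $5
Group total:
2 x $5 = $10

$10


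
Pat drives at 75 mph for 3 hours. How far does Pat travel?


Use the formula: distance = speed x time
Speed = 75 mph, Time = 3 hours
75 x 3 = 225 miles

225 miles


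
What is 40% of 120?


Convert percentage to decimal:
40% = 0.4
Multiply:
120 x 0.4 = 48

48


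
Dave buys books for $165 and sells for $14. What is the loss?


Selling price = $14
Cost price = $165
Loss = cost price - selling price:
Loss = $165 - $14 = $151

$151


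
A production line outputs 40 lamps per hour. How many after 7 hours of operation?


Production rate: 40 lamps per hour
Time: 7 hours
Total: 40 x 7 = 280 lamps

280 lamps


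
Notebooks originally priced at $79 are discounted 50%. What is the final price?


Calculate the discount amount:
50% of $79 = $39.50
Subtract from original:
$79 - $39.50 = $39.50

$39.50


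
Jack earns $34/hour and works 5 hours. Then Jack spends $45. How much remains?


Calculate earnings:
5 x $34 = $170
Subtract spending:
$170 - $45 = $125

$125


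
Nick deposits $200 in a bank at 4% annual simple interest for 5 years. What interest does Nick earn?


Use the formula I = P x R x T / 100
P x R x T = 200 x 4 x 5 = 4000
I = 4000 / 100 = $40

$40


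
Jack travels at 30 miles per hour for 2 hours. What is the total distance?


Use the formula: distance = speed x time
Speed = 30 mph, Time = 2 hours
30 x 2 = 60 miles

60 miles


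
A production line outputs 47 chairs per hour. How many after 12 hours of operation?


Production rate: 47 chairs per hour
Time: 12 hours
Total: 47 x 12 = 564 chairs

564 chairs


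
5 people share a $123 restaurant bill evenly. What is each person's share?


Total bill: $123
Number of people: 5
Each pays: $123 / 5 = $24.60

$24.60


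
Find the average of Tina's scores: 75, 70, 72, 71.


Add the scores:
75 + 70 + 72 + 71 = 288
Divide by the number of tests:
288 / 4 = 72

72


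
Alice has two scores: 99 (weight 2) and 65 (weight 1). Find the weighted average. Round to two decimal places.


Weighted sum:
2 x 99 + 1 x 65 = 263
Total weight:
2 + 1 = 3
Weighted average:
263 / 3 = 87.6666... ≈ 87.67

87.67


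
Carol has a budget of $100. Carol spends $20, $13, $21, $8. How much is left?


Add up expenses:
$20 + $13 + $21 + $8 = $62
Subtract from budget:
$100 - $62 = $38

$38


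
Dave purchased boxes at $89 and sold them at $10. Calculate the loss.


Selling price = $10
Cost price = $89
Loss = cost price - selling price:
Loss = $89 - $10 = $79

$79


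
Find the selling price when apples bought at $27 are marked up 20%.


Calculate the markup amount:
20% of $27 = $5.40
Add to cost:
$27 + $5.40 = $32.40

$32.40


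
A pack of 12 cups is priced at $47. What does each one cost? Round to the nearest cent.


Total cost: $47
Number of items: 12
Unit price: $47 / 12 = $3.9166... ≈ $3.92

$3.92


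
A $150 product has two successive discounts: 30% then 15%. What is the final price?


First discount:
30% of $150 = $45
Price after first discount:
$150 - $45 = $105
Second discount:
15% of $105 = $15.75
Final price:
$105 - $15.75 = $89.25

$89.25


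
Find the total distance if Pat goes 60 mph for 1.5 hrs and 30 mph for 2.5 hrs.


Leg 1 distance:
60 x 1.5 = 90 miles
Leg 2 distance:
30 x 2.5 = 75 miles
Total distance:
90 + 75 = 165 miles

165 miles


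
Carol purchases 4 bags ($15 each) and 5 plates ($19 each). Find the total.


Cost of bags:
4 x $15 = $60
Cost of plates:
5 x $19 = $95
Add both:
$60 + $95 = $155

$155


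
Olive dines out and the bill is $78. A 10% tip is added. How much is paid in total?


Calculate the tip:
10% of $78 = $7.80
Add tip to meal cost:
$78 + $7.80 = $85.80

$85.80


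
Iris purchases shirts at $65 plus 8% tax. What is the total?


Calculate the tax:
8% of $65 = $5.20
Add tax to price:
$65 + $5.20 = $70.20

$70.20


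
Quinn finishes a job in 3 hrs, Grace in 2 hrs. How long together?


Quinn's rate: 1/3 of the job per hour
Grace's rate: 1/2 of the job per hour
Combined rate: 1/3 + 1/2 = 5/6 per hour
Time = 1 / (5/6) = 6/5 = 1.2 hours

1.2 hours


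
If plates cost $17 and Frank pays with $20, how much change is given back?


Start with the amount paid:
$20
Subtract the price:
$20 - $17 = $3

$3


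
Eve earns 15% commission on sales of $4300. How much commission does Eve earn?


Convert rate to decimal:
15% = 0.15
Multiply by sales:
$4300 x 0.15 = $645

$645


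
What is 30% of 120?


Convert percentage to decimal:
30% = 0.3
Multiply:
120 x 0.3 = 36

36


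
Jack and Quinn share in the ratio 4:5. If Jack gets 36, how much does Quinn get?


Find the multiplier:
36 / 4 = 9
Apply to Quinn's share:
5 x 9 = 45

45


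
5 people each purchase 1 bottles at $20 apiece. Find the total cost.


Cost per person:
1 x $20 = $20
Group total:
5 x $20 = $100

$100


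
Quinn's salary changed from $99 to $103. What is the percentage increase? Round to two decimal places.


Find the absolute change:
|103 - 99| = 4
Divide by original and multiply by 100:
4 / 99 x 100 = 4.0404...% ≈ 4.04%

4.04%


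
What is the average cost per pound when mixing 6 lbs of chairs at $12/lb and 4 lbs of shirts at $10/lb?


Cost of chairs:
6 x $12 = $72
Cost of shirts:
4 x $10 = $40
Total cost: $72 + $40 = $112
Total weight: 10 lbs
Average: $112 / 10 = $11.20/lb

$11.20/lb


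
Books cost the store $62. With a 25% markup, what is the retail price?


Calculate the markup amount:
25% of $62 = $15.50
Add to cost:
$62 + $15.50 = $77.50

$77.50


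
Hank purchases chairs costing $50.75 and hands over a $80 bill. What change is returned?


Start with the amount paid:
$80
Subtract the price:
$80 - $50.75 = $29.25

$29.25


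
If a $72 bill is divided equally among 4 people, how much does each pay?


Total bill: $72
Number of people: 4
Each pays: $72 / 4 = $18

$18


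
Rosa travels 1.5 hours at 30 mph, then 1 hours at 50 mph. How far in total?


Leg 1 distance:
30 x 1.5 = 45 miles
Leg 2 distance:
50 x 1 = 50 miles
Total distance:
45 + 50 = 95 miles

95 miles


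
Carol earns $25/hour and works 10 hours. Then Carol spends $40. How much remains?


Calculate earnings:
10 x $25 = $250
Subtract spending:
$250 - $40 = $210

$210


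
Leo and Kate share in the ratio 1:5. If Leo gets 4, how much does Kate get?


Find the multiplier:
4 / 1 = 4
Apply to Kate's share:
5 x 4 = 20

20


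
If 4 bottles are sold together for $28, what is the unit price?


Total cost: $28
Number of items: 4
Unit price: $28 / 4 = $7

$7


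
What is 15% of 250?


Convert percentage to decimal:
15% = 0.15
Multiply:
250 x 0.15 = 37.5

37.5


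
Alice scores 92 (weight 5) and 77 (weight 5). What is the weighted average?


Weighted sum:
5 x 92 + 5 x 77 = 845
Total weight:
5 + 5 = 10
Weighted average:
845 / 10 = 84.5

84.5


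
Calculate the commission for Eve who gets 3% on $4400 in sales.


Convert rate to decimal:
3% = 0.03
Multiply by sales:
$4400 x 0.03 = $132

$132


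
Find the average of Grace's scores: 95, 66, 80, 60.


Add the scores:
95 + 66 + 80 + 60 = 301
Divide by the number of tests:
301 / 4 = 75.25

75.25


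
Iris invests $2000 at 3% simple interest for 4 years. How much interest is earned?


Use the formula I = P x R x T / 100
P x R x T = 2000 x 3 x 4 = 24000
I = 24000 / 100 = $240

$240


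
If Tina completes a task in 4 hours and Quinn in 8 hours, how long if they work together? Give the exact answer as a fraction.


Tina's rate: 1/4 of the job per hour
Quinn's rate: 1/8 of the job per hour
Combined rate: 1/4 + 1/8 = 3/8 per hour
Time = 1 / (3/8) = 8/3 hours (≈ 2.67 hours)

8/3 hours


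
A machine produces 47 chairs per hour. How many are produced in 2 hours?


Production rate: 47 chairs per hour
Time: 2 hours
Total: 47 x 2 = 94 chairs

94 chairs


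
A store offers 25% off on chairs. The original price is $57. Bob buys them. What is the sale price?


Calculate the discount amount:
25% of $57 = $14.25
Subtract from original:
$57 - $14.25 = $42.75

$42.75


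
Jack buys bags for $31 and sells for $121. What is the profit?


Selling price = $121
Cost price = $31
Profit = selling price - cost price:
Profit = $121 - $31 = $90

$90


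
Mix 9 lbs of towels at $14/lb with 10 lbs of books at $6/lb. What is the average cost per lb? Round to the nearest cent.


Cost of towels:
9 x $14 = $126
Cost of books:
10 x $6 = $60
Total cost: $126 + $60 = $186
Total weight: 19 lbs
Average: $186 / 19 = $9.7894... ≈ $9.79/lb

$9.79/lb


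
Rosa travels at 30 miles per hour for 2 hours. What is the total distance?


Use the formula: distance = speed x time
Speed = 30 mph, Time = 2 hours
30 x 2 = 60 miles

60 miles


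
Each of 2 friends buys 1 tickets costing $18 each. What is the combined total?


Cost per person:
1 x $18 = $18
Group total:
2 x $18 = $36

$36


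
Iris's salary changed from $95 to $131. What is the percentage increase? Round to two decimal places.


Find the absolute change:
|131 - 95| = 36
Divide by original and multiply by 100:
36 / 95 x 100 = 37.8947...% ≈ 37.89%

37.89%


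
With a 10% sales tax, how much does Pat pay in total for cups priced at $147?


Calculate the tax:
10% of $147 = $14.70
Add tax to price:
$147 + $14.70 = $161.70

$161.70


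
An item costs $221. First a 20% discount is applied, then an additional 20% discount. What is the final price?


First discount:
20% of $221 = $44.20
Price after first discount:
$221 - $44.20 = $176.80
Second discount:
20% of $176.80 = $35.36
Final price:
$176.80 - $35.36 = $141.44

$141.44


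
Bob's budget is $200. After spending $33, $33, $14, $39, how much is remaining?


Add up expenses:
$33 + $33 + $14 + $39 = $119
Subtract from budget:
$200 - $119 = $81

$81


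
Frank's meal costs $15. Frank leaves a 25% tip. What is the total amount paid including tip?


Calculate the tip:
25% of $15 = $3.75
Add tip to meal cost:
$15 + $3.75 = $18.75

$18.75


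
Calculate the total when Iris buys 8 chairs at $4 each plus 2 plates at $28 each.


Cost of chairs:
8 x $4 = $32
Cost of plates:
2 x $28 = $56
Add both:
$32 + $56 = $88

$88


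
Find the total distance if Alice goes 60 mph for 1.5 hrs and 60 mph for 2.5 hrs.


Leg 1 distance:
60 x 1.5 = 90 miles
Leg 2 distance:
60 x 2.5 = 150 miles
Total distance:
90 + 150 = 240 miles

240 miles


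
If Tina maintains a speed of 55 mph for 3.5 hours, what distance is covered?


Use the formula: distance = speed x time
Speed = 55 mph, Time = 3.5 hours
55 x 3.5 = 192.5 miles

192.5 miles


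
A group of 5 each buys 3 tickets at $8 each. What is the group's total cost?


Cost per person:
3 x $8 = $24
Group total:
5 x $24 = $120

$120


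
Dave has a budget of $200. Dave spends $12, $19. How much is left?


Add up expenses:
$12 + $19 = $31
Subtract from budget:
$200 - $31 = $169

$169


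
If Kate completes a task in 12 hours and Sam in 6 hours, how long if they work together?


Kate's rate: 1/12 of the job per hour
Sam's rate: 1/6 of the job per hour
Combined rate: 1/12 + 1/6 = 1/4 per hour
Time = 1 / (1/4) = 4 hours

4 hours


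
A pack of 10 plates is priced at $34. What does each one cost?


Total cost: $34
Number of items: 10
Unit price: $34 / 10 = $3.40

$3.40


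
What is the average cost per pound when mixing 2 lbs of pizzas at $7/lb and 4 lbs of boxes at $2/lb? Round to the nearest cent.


Cost of pizzas:
2 x $7 = $14
Cost of boxes:
4 x $2 = $8
Total cost: $14 + $8 = $22
Total weight: 6 lbs
Average: $22 / 6 = $3.6666... ≈ $3.67/lb

$3.67/lb


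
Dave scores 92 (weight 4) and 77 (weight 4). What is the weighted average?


Weighted sum:
4 x 92 + 4 x 77 = 676
Total weight:
4 + 4 = 8
Weighted average:
676 / 8 = 84.5

84.5


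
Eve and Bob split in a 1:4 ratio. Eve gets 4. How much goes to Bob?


Find the multiplier:
4 / 1 = 4
Apply to Bob's share:
4 x 4 = 16

16


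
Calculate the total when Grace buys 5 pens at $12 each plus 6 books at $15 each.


Cost of pens:
5 x $12 = $60
Cost of books:
6 x $15 = $90
Add both:
$60 + $90 = $150

$150


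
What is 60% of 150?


Convert percentage to decimal:
60% = 0.6
Multiply:
150 x 0.6 = 90

90


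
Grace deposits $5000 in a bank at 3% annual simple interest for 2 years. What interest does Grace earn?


Use the formula I = P x R x T / 100
P x R x T = 5000 x 3 x 2 = 30000
I = 30000 / 100 = $300

$300


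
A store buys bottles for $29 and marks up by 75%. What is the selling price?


Calculate the markup amount:
75% of $29 = $21.75
Add to cost:
$29 + $21.75 = $50.75

$50.75


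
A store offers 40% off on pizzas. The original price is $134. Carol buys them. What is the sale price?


Calculate the discount amount:
40% of $134 = $53.60
Subtract from original:
$134 - $53.60 = $80.40

$80.40


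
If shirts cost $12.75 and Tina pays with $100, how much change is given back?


Start with the amount paid:
$100
Subtract the price:
$100 - $12.75 = $87.25

$87.25


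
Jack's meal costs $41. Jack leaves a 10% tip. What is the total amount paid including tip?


Calculate the tip:
10% of $41 = $4.10
Add tip to meal cost:
$41 + $4.10 = $45.10

$45.10


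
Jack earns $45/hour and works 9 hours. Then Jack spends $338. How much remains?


Calculate earnings:
9 x $45 = $405
Subtract spending:
$405 - $338 = $67

$67


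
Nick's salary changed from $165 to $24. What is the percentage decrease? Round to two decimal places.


Find the absolute change:
|24 - 165| = 141
Divide by original and multiply by 100:
141 / 165 x 100 = 85.4545...% ≈ 85.45%

85.45%


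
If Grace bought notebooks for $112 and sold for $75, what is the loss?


Selling price = $75
Cost price = $112
Loss = cost price - selling price:
Loss = $112 - $75 = $37

$37


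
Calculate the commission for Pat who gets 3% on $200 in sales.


Convert rate to decimal:
3% = 0.03
Multiply by sales:
$200 x 0.03 = $6

$6


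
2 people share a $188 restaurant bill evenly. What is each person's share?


Total bill: $188
Number of people: 2
Each pays: $188 / 2 = $94

$94


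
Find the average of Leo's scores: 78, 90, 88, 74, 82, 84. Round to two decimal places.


Add the scores:
78 + 90 + 88 + 74 + 82 + 84 = 496
Divide by the number of tests:
496 / 6 = 82.6666... ≈ 82.67

82.67


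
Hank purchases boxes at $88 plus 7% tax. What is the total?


Calculate the tax:
7% of $88 = $6.16
Add tax to price:
$88 + $6.16 = $94.16

$94.16


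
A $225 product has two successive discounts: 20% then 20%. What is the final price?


First discount:
20% of $225 = $45
Price after first discount:
$225 - $45 = $180
Second discount:
20% of $180 = $36
Final price:
$180 - $36 = $144

$144


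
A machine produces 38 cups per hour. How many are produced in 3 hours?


Production rate: 38 cups per hour
Time: 3 hours
Total: 38 x 3 = 114 cups

114 cups


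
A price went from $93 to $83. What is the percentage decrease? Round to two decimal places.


Find the absolute change:
|83 - 93| = 10
Divide by original and multiply by 100:
10 / 93 x 100 = 10.7526...% ≈ 10.75%

10.75%


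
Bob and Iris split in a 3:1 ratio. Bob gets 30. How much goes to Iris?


Find the multiplier:
30 / 3 = 10
Apply to Iris's share:
1 x 10 = 10

10


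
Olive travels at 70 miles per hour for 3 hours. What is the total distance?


Use the formula: distance = speed x time
Speed = 70 mph, Time = 3 hours
70 x 3 = 210 miles

210 miles


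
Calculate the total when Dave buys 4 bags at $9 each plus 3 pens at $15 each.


Cost of bags:
4 x $9 = $36
Cost of pens:
3 x $15 = $45
Add both:
$36 + $45 = $81

$81


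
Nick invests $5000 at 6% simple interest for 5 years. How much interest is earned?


Use the formula I = P x R x T / 100
P x R x T = 5000 x 6 x 5 = 150000
I = 150000 / 100 = $1500

$1500


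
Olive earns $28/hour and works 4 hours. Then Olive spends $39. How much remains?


Calculate earnings:
4 x $28 = $112
Subtract spending:
$112 - $39 = $73

$73


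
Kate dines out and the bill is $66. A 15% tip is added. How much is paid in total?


Calculate the tip:
15% of $66 = $9.90
Add tip to meal cost:
$66 + $9.90 = $75.90

$75.90


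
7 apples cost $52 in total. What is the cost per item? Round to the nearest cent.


Total cost: $52
Number of items: 7
Unit price: $52 / 7 = $7.4285... ≈ $7.43

$7.43


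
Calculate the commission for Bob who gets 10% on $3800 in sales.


Convert rate to decimal:
10% = 0.1
Multiply by sales:
$3800 x 0.1 = $380

$380


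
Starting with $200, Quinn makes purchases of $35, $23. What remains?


Add up expenses:
$35 + $23 = $58
Subtract from budget:
$200 - $58 = $142

$142


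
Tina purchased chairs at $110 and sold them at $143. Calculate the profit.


Selling price = $143
Cost price = $110
Profit = selling price - cost price:
Profit = $143 - $110 = $33

$33
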